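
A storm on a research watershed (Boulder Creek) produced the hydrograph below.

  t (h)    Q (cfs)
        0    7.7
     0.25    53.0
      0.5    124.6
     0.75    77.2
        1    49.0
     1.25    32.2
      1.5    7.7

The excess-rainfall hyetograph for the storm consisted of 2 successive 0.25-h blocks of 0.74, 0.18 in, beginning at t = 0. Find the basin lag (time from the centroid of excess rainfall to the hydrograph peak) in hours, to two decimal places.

Centroid of excess rainfall: t_c = Σ P_i·t̄_i / ΣP_i = 0.1739 h (block centres at 0.125, 0.375 h).
Hydrograph peak occurs at t = 0.5 h, so basin lag t_L = 0.5 − 0.1739 = 0.33 h.

t_L ≈ 0.33 h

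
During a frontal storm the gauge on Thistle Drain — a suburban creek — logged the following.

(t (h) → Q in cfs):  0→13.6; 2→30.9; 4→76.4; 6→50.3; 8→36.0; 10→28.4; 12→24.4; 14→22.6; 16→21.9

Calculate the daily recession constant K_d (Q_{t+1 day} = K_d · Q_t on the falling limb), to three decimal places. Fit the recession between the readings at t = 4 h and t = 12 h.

K_d ≈ 0.033

Between t = 4 h and t = 12 h the flow falls from 76.4 to 24.4 cfs over 4×2 h = 8 h.
Per-interval ratio K = (24.4/76.4)^(1/4) = 0.7518; K_d = K^(24/2) = 0.033.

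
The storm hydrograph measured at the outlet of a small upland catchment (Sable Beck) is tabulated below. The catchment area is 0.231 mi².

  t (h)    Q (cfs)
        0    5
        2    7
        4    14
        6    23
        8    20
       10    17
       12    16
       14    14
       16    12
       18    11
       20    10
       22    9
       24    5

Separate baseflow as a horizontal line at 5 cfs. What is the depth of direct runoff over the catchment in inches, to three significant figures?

d ≈ 1.31 in

Direct runoff: 0.0, 2.0, 9.0, 18.0, 15.0, 12.0, 11.0, 9.0, 7.0, 6.0, 5.0, 4.0, 0.0 cfs; ΣQ_DR = 98.00 cfs.
V = ΣQ_DR · Δt = 98.00 × 7200 s = 7.056 × 10^5 ft³.
Over A = 0.231 mi², depth = V / A = 1.31 in.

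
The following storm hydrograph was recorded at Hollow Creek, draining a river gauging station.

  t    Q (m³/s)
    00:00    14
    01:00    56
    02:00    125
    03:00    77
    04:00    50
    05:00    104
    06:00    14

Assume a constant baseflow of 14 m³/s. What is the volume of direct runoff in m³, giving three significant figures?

V ≈ 1.23 × 10^6 m³

Direct-runoff ordinates (Q − Q_b): 0.0, 42.0, 111.0, 63.0, 36.0, 90.0, 0.0 m³/s.
ΣQ_DR = 342.0 m³/s.
With Δt = 1 h = 3600 s, V = ΣQ_DR · Δt = 342.0 × 3600 = 1.23 × 10^6 m³.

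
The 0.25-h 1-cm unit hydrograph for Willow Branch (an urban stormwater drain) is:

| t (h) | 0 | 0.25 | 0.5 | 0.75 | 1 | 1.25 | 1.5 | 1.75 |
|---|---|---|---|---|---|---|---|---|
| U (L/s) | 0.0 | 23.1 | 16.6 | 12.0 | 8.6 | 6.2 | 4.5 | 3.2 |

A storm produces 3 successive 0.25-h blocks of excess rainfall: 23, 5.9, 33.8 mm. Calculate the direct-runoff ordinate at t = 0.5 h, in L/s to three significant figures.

By discrete convolution, Q_j = Σ (P_i / 10 mm) · U_{j−i}.
At t = 0.5 h (j=2): Q = (23/10)·16.6 + (5.9/10)·23.1 + (33.8/10)·0.0 = 51.8 L/s.

Q ≈ 51.8 L/s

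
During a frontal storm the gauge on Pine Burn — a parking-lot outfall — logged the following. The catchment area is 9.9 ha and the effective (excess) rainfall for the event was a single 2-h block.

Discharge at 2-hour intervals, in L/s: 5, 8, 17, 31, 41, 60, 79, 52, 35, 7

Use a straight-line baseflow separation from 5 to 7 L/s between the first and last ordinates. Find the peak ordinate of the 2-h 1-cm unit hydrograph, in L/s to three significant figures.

U_p ≈ 36.3 L/s

Direct runoff: 0.00, 2.78, 11.56, 25.33, 35.11, 53.89, 72.67, 45.44, 28.22, 0.00 L/s; ΣQ_DR = 275.0 L/s, peak = 72.67 L/s.
Runoff depth d = ΣQ_DR·Δt / A = 275.0 × 7200 / (9.9 ha) = 20.00 mm.
The 1-cm UH is the DRH scaled by (10 mm)/d, so U_p = 72.67 × 10/20.00 = 36.3 L/s.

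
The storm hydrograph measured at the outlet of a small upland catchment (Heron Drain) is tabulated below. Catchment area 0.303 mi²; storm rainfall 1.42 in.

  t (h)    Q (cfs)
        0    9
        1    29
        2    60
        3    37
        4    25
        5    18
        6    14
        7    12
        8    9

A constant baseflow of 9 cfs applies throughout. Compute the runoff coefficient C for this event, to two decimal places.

ΣQ_DR = 132.0 cfs; V = ΣQ_DR·Δt = 4.752 × 10^5 ft³.
Runoff depth d = V / A = 0.6751 in.
C = d / P = 0.6751 / 1.42 = 0.48.

C ≈ 0.48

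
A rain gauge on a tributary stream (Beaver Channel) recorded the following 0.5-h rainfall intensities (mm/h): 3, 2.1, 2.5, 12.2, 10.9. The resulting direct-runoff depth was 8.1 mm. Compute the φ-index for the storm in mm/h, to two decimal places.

φ ≈ 3.45 mm/h

Only the 2 blocks with intensity above φ contribute runoff: 12.2, 10.9 mm/h.
Σ(I−φ)·Δt = d  ⇒  (12.2+10.9 − 2φ)·0.5 = 8.1
φ = (23.10 − 8.1/0.5) / 2 = 3.45 mm/h.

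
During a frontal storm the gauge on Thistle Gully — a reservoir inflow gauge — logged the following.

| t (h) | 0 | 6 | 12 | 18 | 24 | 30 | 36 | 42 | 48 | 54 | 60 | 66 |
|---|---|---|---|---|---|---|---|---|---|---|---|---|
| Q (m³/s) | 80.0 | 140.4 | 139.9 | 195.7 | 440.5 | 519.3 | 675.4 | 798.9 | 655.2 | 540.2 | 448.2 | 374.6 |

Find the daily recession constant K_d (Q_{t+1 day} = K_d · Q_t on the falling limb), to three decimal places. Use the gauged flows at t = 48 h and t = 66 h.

K_d ≈ 0.475

Between t = 48 h and t = 66 h the flow falls from 655.2 to 374.6 m³/s over 3×6 h = 18 h.
Per-interval ratio K = (374.6/655.2)^(1/3) = 0.8300; K_d = K^(24/6) = 0.475.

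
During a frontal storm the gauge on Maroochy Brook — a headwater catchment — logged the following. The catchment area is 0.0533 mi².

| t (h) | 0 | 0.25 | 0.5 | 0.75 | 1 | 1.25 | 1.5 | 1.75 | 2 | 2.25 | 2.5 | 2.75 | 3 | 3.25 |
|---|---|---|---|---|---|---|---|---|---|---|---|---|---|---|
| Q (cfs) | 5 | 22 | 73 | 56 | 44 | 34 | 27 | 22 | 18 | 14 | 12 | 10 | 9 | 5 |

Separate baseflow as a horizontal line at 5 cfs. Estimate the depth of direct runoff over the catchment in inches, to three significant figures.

Direct runoff: 0.0, 17.0, 68.0, 51.0, 39.0, 29.0, 22.0, 17.0, 13.0, 9.0, 7.0, 5.0, 4.0, 0.0 cfs; ΣQ_DR = 281.0 cfs.
V = ΣQ_DR · Δt = 281.0 × 900 s = 2.529 × 10^5 ft³.
Over A = 0.0533 mi², depth = V / A = 2.04 in.

d ≈ 2.04 in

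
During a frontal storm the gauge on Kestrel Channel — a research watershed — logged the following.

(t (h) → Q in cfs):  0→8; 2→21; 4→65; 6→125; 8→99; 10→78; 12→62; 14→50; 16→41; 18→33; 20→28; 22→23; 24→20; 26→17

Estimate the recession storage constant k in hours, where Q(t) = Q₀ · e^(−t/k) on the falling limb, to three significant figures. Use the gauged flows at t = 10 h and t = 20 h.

On the falling limb, Q drops from 78 to 28 cfs between t = 10 h and t = 20 h (Δt = 10 h).
k = −Δt / ln(Q₂/Q₁) = −10 / ln(28/78) = 9.76 h.

k ≈ 9.76 h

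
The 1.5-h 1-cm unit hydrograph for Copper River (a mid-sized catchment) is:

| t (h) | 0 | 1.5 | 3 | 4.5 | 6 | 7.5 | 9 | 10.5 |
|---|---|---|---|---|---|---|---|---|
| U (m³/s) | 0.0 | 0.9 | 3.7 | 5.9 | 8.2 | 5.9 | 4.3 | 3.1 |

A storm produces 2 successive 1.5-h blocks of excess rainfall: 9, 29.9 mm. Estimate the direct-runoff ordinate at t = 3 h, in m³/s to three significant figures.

Q ≈ 6.02 m³/s

By discrete convolution, Q_j = Σ (P_i / 10 mm) · U_{j−i}.
At t = 3 h (j=2): Q = (9/10)·3.7 + (29.9/10)·0.9 = 6.02 m³/s.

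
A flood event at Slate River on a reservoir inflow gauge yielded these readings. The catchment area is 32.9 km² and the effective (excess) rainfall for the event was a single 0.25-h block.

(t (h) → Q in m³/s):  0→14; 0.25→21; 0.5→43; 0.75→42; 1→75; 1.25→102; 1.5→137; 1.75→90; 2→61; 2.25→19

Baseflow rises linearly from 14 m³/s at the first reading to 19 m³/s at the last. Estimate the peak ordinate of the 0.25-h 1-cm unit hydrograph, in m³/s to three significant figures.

Direct runoff: 0.00, 6.44, 27.89, 26.33, 58.78, 85.22, 119.67, 72.11, 42.56, 0.00 m³/s; ΣQ_DR = 439.0 m³/s, peak = 119.67 m³/s.
Runoff depth d = ΣQ_DR·Δt / A = 439.0 × 900 / (32.9 km²) = 12.01 mm.
The 1-cm UH is the DRH scaled by (10 mm)/d, so U_p = 119.67 × 10/12.01 = 99.6 m³/s.

U_p ≈ 99.6 m³/s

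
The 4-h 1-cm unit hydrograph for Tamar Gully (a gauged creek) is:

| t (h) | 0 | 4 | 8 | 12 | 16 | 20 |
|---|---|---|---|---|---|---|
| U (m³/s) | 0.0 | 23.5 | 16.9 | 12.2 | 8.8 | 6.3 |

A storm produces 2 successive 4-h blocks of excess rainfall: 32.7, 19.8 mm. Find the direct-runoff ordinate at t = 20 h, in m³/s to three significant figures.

By discrete convolution, Q_j = Σ (P_i / 10 mm) · U_{j−i}.
At t = 20 h (j=5): Q = (32.7/10)·6.3 + (19.8/10)·8.8 = 38.0 m³/s.

Q ≈ 38.0 m³/s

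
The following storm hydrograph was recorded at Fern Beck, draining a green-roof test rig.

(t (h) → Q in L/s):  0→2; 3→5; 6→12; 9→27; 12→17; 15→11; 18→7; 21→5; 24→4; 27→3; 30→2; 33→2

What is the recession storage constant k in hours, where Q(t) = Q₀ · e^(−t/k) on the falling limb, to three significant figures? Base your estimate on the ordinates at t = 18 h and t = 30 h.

k ≈ 9.58 h

On the falling limb, Q drops from 7 to 2 L/s between t = 18 h and t = 30 h (Δt = 12 h).
k = −Δt / ln(Q₂/Q₁) = −12 / ln(2/7) = 9.58 h.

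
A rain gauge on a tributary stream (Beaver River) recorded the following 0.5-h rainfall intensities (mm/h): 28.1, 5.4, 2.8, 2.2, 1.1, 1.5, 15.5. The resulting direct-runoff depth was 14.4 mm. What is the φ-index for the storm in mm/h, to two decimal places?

Only the 2 blocks with intensity above φ contribute runoff: 28.1, 15.5 mm/h.
Σ(I−φ)·Δt = d  ⇒  (28.1+15.5 − 2φ)·0.5 = 14.4
φ = (43.60 − 14.4/0.5) / 2 = 7.40 mm/h.

φ ≈ 7.40 mm/h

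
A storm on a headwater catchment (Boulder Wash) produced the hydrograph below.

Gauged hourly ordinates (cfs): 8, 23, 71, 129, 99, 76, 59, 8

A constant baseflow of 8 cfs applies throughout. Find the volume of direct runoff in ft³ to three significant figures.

Direct-runoff ordinates (Q − Q_b): 0.0, 15.0, 63.0, 121.0, 91.0, 68.0, 51.0, 0.0 cfs.
ΣQ_DR = 409.0 cfs.
With Δt = 1 h = 3600 s, V = ΣQ_DR · Δt = 409.0 × 3600 = 1.47 × 10^6 ft³.

V ≈ 1.47 × 10^6 ft³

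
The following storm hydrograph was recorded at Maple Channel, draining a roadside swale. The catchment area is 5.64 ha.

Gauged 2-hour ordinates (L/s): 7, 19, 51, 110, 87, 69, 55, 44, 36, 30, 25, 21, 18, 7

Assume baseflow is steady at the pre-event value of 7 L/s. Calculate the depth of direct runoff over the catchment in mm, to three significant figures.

d ≈ 61.4 mm

Direct runoff: 0.0, 12.0, 44.0, 103.0, 80.0, 62.0, 48.0, 37.0, 29.0, 23.0, 18.0, 14.0, 11.0, 0.0 L/s; ΣQ_DR = 481.0 L/s.
V = ΣQ_DR · Δt = 481.0 × 7200 s = 3.463 × 10^6 L.
Over A = 5.64 ha, depth = V / A = 61.4 mm.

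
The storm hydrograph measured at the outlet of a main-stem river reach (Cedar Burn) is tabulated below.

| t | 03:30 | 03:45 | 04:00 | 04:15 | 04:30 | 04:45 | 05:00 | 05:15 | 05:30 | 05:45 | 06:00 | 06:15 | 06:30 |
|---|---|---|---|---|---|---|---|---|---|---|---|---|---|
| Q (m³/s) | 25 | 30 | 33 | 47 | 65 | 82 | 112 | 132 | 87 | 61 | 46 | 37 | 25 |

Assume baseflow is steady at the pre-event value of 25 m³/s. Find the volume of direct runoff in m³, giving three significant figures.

Direct-runoff ordinates (Q − Q_b): 0.0, 5.0, 8.0, 22.0, 40.0, 57.0, 87.0, 107.0, 62.0, 36.0, 21.0, 12.0, 0.0 m³/s.
ΣQ_DR = 457.0 m³/s.
With Δt = 0.25 h = 900 s, V = ΣQ_DR · Δt = 457.0 × 900 = 4.11 × 10^5 m³.

V ≈ 4.11 × 10^5 m³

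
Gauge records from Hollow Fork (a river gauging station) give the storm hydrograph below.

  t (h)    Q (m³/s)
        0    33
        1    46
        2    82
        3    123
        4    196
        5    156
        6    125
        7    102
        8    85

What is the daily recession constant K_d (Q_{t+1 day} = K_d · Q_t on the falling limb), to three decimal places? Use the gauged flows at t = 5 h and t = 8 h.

K_d ≈ 0.008

Between t = 5 h and t = 8 h the flow falls from 156 to 85 m³/s over 3×1 h = 3 h.
Per-interval ratio K = (85/156)^(1/3) = 0.8168; K_d = K^(24/1) = 0.008.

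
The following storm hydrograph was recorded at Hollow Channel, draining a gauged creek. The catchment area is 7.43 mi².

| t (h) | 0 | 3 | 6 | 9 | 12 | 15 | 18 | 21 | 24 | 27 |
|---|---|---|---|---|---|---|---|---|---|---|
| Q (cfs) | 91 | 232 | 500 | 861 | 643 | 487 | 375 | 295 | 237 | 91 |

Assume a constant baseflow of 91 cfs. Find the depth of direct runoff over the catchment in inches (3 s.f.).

Direct runoff: 0.0, 141.0, 409.0, 770.0, 552.0, 396.0, 284.0, 204.0, 146.0, 0.0 cfs; ΣQ_DR = 2902 cfs.
V = ΣQ_DR · Δt = 2902 × 10800 s = 3.134 × 10^7 ft³.
Over A = 7.43 mi², depth = V / A = 1.82 in.

d ≈ 1.82 in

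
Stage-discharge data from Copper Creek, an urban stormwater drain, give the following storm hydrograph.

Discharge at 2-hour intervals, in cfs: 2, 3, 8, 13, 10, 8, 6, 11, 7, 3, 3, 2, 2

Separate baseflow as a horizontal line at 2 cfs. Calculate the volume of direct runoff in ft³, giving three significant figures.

Direct-runoff ordinates (Q − Q_b): 0.0, 1.0, 6.0, 11.0, 8.0, 6.0, 4.0, 9.0, 5.0, 1.0, 1.0, 0.0, 0.0 cfs.
ΣQ_DR = 52.00 cfs.
With Δt = 2 h = 7200 s, V = ΣQ_DR · Δt = 52.00 × 7200 = 3.74 × 10^5 ft³.

V ≈ 3.74 × 10^5 ft³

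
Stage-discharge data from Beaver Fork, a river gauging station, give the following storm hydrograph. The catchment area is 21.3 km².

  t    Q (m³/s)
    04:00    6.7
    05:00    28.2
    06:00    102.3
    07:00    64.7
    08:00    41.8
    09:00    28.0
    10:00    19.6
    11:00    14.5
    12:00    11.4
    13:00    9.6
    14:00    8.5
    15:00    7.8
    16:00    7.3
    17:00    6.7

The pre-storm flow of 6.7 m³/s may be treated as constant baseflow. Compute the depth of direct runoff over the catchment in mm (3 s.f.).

Direct runoff: 0.0, 21.5, 95.6, 58.0, 35.1, 21.3, 12.9, 7.8, 4.7, 2.9, 1.8, 1.1, 0.6, 0.0 m³/s; ΣQ_DR = 263.3 m³/s.
V = ΣQ_DR · Δt = 263.3 × 3600 s = 9.479 × 10^5 m³.
Over A = 21.3 km², depth = V / A = 44.5 mm.

d ≈ 44.5 mm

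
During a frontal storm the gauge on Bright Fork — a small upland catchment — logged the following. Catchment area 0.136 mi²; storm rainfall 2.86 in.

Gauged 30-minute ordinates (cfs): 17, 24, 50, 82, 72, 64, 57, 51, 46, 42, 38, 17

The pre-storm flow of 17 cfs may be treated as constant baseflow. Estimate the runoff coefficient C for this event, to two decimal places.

ΣQ_DR = 356.0 cfs; V = ΣQ_DR·Δt = 6.408 × 10^5 ft³.
Runoff depth d = V / A = 2.028 in.
C = d / P = 2.028 / 2.86 = 0.71.

C ≈ 0.71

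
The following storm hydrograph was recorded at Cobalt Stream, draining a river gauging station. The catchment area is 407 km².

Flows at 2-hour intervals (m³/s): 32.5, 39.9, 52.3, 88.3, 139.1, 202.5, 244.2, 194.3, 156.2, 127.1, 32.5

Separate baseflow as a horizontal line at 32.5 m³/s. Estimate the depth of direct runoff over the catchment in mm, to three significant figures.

Direct runoff: 0.0, 7.4, 19.8, 55.8, 106.6, 170.0, 211.7, 161.8, 123.7, 94.6, 0.0 m³/s; ΣQ_DR = 951.4 m³/s.
V = ΣQ_DR · Δt = 951.4 × 7200 s = 6.850 × 10^6 m³.
Over A = 407 km², depth = V / A = 16.8 mm.

d ≈ 16.8 mm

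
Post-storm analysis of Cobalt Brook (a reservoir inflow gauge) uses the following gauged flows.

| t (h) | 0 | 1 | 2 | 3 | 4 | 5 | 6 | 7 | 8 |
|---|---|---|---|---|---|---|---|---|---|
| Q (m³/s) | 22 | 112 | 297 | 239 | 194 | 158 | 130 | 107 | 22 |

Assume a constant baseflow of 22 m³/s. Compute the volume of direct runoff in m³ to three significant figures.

V ≈ 3.90 × 10^6 m³

Direct-runoff ordinates (Q − Q_b): 0.0, 90.0, 275.0, 217.0, 172.0, 136.0, 108.0, 85.0, 0.0 m³/s.
ΣQ_DR = 1083 m³/s.
With Δt = 1 h = 3600 s, V = ΣQ_DR · Δt = 1083 × 3600 = 3.90 × 10^6 m³.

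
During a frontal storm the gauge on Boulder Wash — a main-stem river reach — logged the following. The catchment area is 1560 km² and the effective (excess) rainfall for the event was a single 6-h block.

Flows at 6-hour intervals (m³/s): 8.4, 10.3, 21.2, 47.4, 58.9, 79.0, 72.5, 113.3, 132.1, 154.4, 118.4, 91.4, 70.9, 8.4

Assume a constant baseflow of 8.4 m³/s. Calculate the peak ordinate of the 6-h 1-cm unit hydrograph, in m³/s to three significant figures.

U_p ≈ 121 m³/s

Direct runoff: 0.0, 1.9, 12.8, 39.0, 50.5, 70.6, 64.1, 104.9, 123.7, 146.0, 110.0, 83.0, 62.5, 0.0 m³/s; ΣQ_DR = 869.0 m³/s, peak = 146.0 m³/s.
Runoff depth d = ΣQ_DR·Δt / A = 869.0 × 21600 / (1560 km²) = 12.03 mm.
The 1-cm UH is the DRH scaled by (10 mm)/d, so U_p = 146.0 × 10/12.03 = 121 m³/s.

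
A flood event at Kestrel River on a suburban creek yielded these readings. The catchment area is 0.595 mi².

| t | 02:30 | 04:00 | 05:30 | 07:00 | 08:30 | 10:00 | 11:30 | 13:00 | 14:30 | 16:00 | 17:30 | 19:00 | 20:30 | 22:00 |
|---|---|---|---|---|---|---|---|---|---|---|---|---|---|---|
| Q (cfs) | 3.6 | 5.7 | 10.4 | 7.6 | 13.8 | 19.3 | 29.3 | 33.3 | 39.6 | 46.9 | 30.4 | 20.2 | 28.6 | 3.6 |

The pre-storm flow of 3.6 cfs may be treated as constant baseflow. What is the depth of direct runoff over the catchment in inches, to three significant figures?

Direct runoff: 0.0, 2.1, 6.8, 4.0, 10.2, 15.7, 25.7, 29.7, 36.0, 43.3, 26.8, 16.6, 25.0, 0.0 cfs; ΣQ_DR = 241.9 cfs.
V = ΣQ_DR · Δt = 241.9 × 5400 s = 1.306 × 10^6 ft³.
Over A = 0.595 mi², depth = V / A = 0.945 in.

d ≈ 0.945 in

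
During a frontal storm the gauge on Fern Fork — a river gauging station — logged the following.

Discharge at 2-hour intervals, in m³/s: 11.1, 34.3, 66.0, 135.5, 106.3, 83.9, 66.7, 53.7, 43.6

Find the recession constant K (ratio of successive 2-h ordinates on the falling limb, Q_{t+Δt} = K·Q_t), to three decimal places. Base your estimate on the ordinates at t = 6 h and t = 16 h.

Using the recession-limb readings at t = 6 h and t = 16 h: Q falls from 135.5 to 43.6 m³/s over 5 intervals.
K = (Q₂/Q₁)^(1/5) = (43.6/135.5)^(1/5) = 0.797.

K ≈ 0.797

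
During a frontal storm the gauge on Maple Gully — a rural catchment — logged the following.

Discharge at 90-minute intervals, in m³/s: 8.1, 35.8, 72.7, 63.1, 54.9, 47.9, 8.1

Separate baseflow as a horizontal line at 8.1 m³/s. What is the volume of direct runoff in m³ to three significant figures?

Direct-runoff ordinates (Q − Q_b): 0.0, 27.7, 64.6, 55.0, 46.8, 39.8, 0.0 m³/s.
ΣQ_DR = 233.9 m³/s.
With Δt = 1.5 h = 5400 s, V = ΣQ_DR · Δt = 233.9 × 5400 = 1.26 × 10^6 m³.

V ≈ 1.26 × 10^6 m³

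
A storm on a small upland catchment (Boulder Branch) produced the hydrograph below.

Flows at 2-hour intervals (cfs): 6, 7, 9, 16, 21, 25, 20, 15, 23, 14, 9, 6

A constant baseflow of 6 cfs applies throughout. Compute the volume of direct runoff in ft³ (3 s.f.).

Direct-runoff ordinates (Q − Q_b): 0.0, 1.0, 3.0, 10.0, 15.0, 19.0, 14.0, 9.0, 17.0, 8.0, 3.0, 0.0 cfs.
ΣQ_DR = 99.00 cfs.
With Δt = 2 h = 7200 s, V = ΣQ_DR · Δt = 99.00 × 7200 = 7.13 × 10^5 ft³.

V ≈ 7.13 × 10^5 ft³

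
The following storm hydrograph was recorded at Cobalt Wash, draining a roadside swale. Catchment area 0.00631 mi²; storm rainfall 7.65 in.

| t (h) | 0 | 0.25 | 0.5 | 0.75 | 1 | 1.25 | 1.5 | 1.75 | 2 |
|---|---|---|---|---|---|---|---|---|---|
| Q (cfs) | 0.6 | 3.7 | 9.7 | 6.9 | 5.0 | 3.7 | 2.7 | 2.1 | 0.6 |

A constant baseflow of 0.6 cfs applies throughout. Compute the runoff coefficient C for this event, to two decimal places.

ΣQ_DR = 29.60 cfs; V = ΣQ_DR·Δt = 26640 ft³.
Runoff depth d = V / A = 1.817 in.
C = d / P = 1.817 / 7.65 = 0.24.

C ≈ 0.24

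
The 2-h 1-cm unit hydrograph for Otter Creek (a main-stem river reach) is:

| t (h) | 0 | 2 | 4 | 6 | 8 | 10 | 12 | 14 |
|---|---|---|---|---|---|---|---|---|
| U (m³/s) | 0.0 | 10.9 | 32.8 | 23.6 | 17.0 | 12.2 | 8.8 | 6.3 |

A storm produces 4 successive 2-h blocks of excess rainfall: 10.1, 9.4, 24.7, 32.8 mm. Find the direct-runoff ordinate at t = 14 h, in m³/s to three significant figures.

Q ≈ 101 m³/s

By discrete convolution, Q_j = Σ (P_i / 10 mm) · U_{j−i}.
At t = 14 h (j=7): Q = (10.1/10)·6.3 + (9.4/10)·8.8 + (24.7/10)·12.2 + (32.8/10)·17.0 = 101 m³/s.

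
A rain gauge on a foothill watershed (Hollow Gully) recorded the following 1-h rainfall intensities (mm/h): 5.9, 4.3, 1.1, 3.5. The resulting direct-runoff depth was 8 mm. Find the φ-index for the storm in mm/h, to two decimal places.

φ ≈ 1.90 mm/h

Only the 3 blocks with intensity above φ contribute runoff: 5.9, 4.3, 3.5 mm/h.
Σ(I−φ)·Δt = d  ⇒  (5.9+4.3+3.5 − 3φ)·1 = 8
φ = (13.70 − 8/1) / 3 = 1.90 mm/h.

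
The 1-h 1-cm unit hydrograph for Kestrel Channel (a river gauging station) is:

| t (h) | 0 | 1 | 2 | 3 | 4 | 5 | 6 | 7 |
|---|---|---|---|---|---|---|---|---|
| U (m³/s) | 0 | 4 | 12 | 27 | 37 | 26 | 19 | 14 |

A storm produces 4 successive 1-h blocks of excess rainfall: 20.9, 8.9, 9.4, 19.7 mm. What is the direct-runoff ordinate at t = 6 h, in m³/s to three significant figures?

By discrete convolution, Q_j = Σ (P_i / 10 mm) · U_{j−i}.
At t = 6 h (j=6): Q = (20.9/10)·19 + (8.9/10)·26 + (9.4/10)·37 + (19.7/10)·27 = 151 m³/s.

Q ≈ 151 m³/s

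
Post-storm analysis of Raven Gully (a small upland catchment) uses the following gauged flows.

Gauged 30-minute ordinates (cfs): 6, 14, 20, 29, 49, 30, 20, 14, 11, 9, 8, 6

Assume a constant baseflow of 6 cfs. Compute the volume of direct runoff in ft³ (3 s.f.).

V ≈ 2.59 × 10^5 ft³

Direct-runoff ordinates (Q − Q_b): 0.0, 8.0, 14.0, 23.0, 43.0, 24.0, 14.0, 8.0, 5.0, 3.0, 2.0, 0.0 cfs.
ΣQ_DR = 144.0 cfs.
With Δt = 0.5 h = 1800 s, V = ΣQ_DR · Δt = 144.0 × 1800 = 2.59 × 10^5 ft³.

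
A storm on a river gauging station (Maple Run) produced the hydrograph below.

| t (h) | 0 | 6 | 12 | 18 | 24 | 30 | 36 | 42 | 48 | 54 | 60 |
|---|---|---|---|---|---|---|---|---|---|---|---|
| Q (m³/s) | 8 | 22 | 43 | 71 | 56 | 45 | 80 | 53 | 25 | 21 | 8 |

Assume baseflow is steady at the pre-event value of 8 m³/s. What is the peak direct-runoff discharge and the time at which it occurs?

Subtracting baseflow gives direct-runoff ordinates: 0.0, 14.0, 35.0, 63.0, 48.0, 37.0, 72.0, 45.0, 17.0, 13.0, 0.0 m³/s.
The maximum is 72.0 m³/s, occurring at the reading for t = 36 h.

Q_p = 72.0 m³/s at t = 36 h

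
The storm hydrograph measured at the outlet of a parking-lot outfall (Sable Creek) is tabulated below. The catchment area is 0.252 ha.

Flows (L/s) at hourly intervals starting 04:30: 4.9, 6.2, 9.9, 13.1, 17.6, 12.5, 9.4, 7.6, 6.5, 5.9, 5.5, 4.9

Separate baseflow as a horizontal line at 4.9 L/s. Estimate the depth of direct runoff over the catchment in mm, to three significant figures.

Direct runoff: 0.0, 1.3, 5.0, 8.2, 12.7, 7.6, 4.5, 2.7, 1.6, 1.0, 0.6, 0.0 L/s; ΣQ_DR = 45.20 L/s.
V = ΣQ_DR · Δt = 45.20 × 3600 s = 1.627 × 10^5 L.
Over A = 0.252 ha, depth = V / A = 64.6 mm.

d ≈ 64.6 mm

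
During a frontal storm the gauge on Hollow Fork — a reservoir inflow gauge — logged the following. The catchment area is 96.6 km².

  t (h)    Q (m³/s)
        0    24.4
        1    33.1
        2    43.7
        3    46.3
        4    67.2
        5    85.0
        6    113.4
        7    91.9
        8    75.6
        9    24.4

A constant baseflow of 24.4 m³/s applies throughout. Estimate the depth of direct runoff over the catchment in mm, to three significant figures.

Direct runoff: 0.0, 8.7, 19.3, 21.9, 42.8, 60.6, 89.0, 67.5, 51.2, 0.0 m³/s; ΣQ_DR = 361.0 m³/s.
V = ΣQ_DR · Δt = 361.0 × 3600 s = 1.300 × 10^6 m³.
Over A = 96.6 km², depth = V / A = 13.5 mm.

d ≈ 13.5 mm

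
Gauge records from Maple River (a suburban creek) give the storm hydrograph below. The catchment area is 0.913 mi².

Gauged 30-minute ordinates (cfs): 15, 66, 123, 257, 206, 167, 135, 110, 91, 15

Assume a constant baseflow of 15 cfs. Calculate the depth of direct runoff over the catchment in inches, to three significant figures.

Direct runoff: 0.0, 51.0, 108.0, 242.0, 191.0, 152.0, 120.0, 95.0, 76.0, 0.0 cfs; ΣQ_DR = 1035 cfs.
V = ΣQ_DR · Δt = 1035 × 1800 s = 1.863 × 10^6 ft³.
Over A = 0.913 mi², depth = V / A = 0.878 in.

d ≈ 0.878 in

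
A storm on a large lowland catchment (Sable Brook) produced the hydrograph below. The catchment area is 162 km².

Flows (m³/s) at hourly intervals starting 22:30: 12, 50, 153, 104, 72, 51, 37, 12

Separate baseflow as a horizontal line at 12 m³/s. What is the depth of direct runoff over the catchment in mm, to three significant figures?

d ≈ 8.78 mm

Direct runoff: 0.0, 38.0, 141.0, 92.0, 60.0, 39.0, 25.0, 0.0 m³/s; ΣQ_DR = 395.0 m³/s.
V = ΣQ_DR · Δt = 395.0 × 3600 s = 1.422 × 10^6 m³.
Over A = 162 km², depth = V / A = 8.78 mm.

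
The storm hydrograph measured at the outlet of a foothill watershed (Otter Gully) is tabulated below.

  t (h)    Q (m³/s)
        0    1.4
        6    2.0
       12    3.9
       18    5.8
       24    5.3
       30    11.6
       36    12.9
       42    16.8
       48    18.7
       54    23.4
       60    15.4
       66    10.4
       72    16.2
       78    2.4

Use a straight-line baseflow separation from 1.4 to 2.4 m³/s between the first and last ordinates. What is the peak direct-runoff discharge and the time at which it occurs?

Subtracting baseflow gives direct-runoff ordinates: 0.00, 0.52, 2.35, 4.17, 3.59, 9.82, 11.04, 14.86, 16.68, 21.31, 13.23, 8.15, 13.88, 0.00 m³/s.
The maximum is 21.31 m³/s, occurring at the reading for t = 54 h.

Q_p = 21.31 m³/s at t = 54 h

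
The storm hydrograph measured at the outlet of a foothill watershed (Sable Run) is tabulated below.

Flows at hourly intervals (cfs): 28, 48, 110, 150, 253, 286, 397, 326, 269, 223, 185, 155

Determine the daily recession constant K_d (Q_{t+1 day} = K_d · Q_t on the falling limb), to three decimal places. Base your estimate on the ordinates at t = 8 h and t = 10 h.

Between t = 8 h and t = 10 h the flow falls from 269 to 185 cfs over 2×1 h = 2 h.
Per-interval ratio K = (185/269)^(1/2) = 0.8293; K_d = K^(24/1) = 0.011.

K_d ≈ 0.011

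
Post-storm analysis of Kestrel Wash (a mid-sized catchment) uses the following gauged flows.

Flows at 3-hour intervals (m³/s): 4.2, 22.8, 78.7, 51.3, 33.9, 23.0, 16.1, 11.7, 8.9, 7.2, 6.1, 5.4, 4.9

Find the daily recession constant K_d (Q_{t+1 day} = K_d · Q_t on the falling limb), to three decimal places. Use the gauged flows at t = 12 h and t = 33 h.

Between t = 12 h and t = 33 h the flow falls from 33.9 to 5.4 m³/s over 7×3 h = 21 h.
Per-interval ratio K = (5.4/33.9)^(1/7) = 0.7692; K_d = K^(24/3) = 0.123.

K_d ≈ 0.123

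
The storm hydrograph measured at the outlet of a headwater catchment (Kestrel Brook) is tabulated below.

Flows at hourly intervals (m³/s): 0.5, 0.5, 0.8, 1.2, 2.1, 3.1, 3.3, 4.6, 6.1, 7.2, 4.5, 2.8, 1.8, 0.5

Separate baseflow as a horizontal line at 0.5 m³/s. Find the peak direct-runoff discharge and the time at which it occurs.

Subtracting baseflow gives direct-runoff ordinates: 0.0, 0.0, 0.3, 0.7, 1.6, 2.6, 2.8, 4.1, 5.6, 6.7, 4.0, 2.3, 1.3, 0.0 m³/s.
The maximum is 6.7 m³/s, occurring at the reading for t = 9 h.

Q_p = 6.7 m³/s at t = 9 h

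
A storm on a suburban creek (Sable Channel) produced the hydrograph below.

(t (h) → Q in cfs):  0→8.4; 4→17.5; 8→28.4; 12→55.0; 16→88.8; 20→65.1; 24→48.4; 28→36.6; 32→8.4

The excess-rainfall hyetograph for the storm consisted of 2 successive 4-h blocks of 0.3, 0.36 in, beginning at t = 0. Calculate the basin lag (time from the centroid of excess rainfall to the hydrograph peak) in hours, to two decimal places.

t_L ≈ 11.82 h

Centroid of excess rainfall: t_c = Σ P_i·t̄_i / ΣP_i = 4.1818 h (block centres at 2, 6 h).
Hydrograph peak occurs at t = 16 h, so basin lag t_L = 16 − 4.1818 = 11.82 h.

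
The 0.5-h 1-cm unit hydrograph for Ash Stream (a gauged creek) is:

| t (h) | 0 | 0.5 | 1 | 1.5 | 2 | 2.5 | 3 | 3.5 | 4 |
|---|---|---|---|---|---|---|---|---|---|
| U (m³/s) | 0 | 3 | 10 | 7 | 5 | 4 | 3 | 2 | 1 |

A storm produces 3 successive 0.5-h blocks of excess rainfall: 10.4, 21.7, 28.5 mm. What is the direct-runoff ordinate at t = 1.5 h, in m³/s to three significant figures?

Q ≈ 37.5 m³/s

By discrete convolution, Q_j = Σ (P_i / 10 mm) · U_{j−i}.
At t = 1.5 h (j=3): Q = (10.4/10)·7 + (21.7/10)·10 + (28.5/10)·3 = 37.5 m³/s.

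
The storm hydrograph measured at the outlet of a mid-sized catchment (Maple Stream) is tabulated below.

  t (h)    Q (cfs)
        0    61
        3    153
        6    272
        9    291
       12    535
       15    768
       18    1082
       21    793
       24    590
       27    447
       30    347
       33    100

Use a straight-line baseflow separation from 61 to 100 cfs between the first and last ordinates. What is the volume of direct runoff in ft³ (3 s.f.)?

V ≈ 4.83 × 10^7 ft³

Direct-runoff ordinates (Q − Q_b): 0.00, 88.45, 203.91, 219.36, 459.82, 689.27, 999.73, 707.18, 500.64, 354.09, 250.55, 0.00 cfs.
ΣQ_DR = 4473 cfs.
With Δt = 3 h = 10800 s, V = ΣQ_DR · Δt = 4473 × 10800 = 4.83 × 10^7 ft³.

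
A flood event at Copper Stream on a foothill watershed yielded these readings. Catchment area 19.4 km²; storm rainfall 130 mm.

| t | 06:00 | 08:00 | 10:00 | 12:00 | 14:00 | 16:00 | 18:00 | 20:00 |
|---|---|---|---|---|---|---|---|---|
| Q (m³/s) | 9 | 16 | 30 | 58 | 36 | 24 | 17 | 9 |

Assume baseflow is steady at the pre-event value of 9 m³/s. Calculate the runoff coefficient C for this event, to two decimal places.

ΣQ_DR = 127.0 m³/s; V = ΣQ_DR·Δt = 9.144 × 10^5 m³.
Runoff depth d = V / A = 47.13 mm.
C = d / P = 47.13 / 130 = 0.36.

C ≈ 0.36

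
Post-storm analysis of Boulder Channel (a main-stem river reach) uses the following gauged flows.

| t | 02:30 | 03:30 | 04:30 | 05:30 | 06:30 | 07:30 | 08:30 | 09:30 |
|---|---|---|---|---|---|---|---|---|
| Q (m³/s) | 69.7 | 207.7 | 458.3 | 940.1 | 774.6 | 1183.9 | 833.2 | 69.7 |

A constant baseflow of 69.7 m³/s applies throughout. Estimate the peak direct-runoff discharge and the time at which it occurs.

Subtracting baseflow gives direct-runoff ordinates: 0.0, 138.0, 388.6, 870.4, 704.9, 1114.2, 763.5, 0.0 m³/s.
The maximum is 1114.2 m³/s, occurring at the reading for t = 07:30.

Q_p = 1114.2 m³/s at t = 07:30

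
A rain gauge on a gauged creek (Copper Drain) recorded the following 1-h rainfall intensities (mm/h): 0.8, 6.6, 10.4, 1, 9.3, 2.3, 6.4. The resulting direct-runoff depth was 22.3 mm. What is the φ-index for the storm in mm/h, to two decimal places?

φ ≈ 2.60 mm/h

Only the 4 blocks with intensity above φ contribute runoff: 6.6, 10.4, 9.3, 6.4 mm/h.
Σ(I−φ)·Δt = d  ⇒  (6.6+10.4+9.3+6.4 − 4φ)·1 = 22.3
φ = (32.70 − 22.3/1) / 4 = 2.60 mm/h.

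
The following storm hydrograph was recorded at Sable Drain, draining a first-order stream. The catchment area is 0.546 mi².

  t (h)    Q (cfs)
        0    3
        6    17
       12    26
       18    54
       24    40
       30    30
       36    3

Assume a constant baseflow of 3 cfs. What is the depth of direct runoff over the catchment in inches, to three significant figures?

d ≈ 2.59 in

Direct runoff: 0.0, 14.0, 23.0, 51.0, 37.0, 27.0, 0.0 cfs; ΣQ_DR = 152.0 cfs.
V = ΣQ_DR · Δt = 152.0 × 21600 s = 3.283 × 10^6 ft³.
Over A = 0.546 mi², depth = V / A = 2.59 in.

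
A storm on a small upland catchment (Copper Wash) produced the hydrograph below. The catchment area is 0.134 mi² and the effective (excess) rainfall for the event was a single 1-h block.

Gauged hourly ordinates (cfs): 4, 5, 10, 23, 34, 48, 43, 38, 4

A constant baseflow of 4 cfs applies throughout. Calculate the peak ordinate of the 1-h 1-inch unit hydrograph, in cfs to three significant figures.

Direct runoff: 0.0, 1.0, 6.0, 19.0, 30.0, 44.0, 39.0, 34.0, 0.0 cfs; ΣQ_DR = 173.0 cfs, peak = 44.0 cfs.
Runoff depth d = ΣQ_DR·Δt / A = 173.0 × 3600 / (0.134 mi²) = 2.001 in.
The 1-inch UH is the DRH scaled by (1 in)/d, so U_p = 44.0 × 1/2.001 = 22.0 cfs.

U_p ≈ 22.0 cfs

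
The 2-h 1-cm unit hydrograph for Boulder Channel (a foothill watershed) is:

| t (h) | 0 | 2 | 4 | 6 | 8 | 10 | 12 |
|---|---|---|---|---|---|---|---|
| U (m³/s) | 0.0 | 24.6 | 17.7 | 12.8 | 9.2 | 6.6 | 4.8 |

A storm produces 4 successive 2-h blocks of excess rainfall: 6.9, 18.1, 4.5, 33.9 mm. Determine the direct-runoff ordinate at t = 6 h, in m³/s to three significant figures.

By discrete convolution, Q_j = Σ (P_i / 10 mm) · U_{j−i}.
At t = 6 h (j=3): Q = (6.9/10)·12.8 + (18.1/10)·17.7 + (4.5/10)·24.6 + (33.9/10)·0.0 = 51.9 m³/s.

Q ≈ 51.9 m³/s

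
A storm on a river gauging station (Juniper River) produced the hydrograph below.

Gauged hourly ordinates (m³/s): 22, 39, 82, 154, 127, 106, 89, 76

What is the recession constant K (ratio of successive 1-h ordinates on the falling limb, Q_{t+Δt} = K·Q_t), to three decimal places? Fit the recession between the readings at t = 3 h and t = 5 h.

K ≈ 0.830

Using the recession-limb readings at t = 3 h and t = 5 h: Q falls from 154 to 106 m³/s over 2 intervals.
K = (Q₂/Q₁)^(1/2) = (106/154)^(1/2) = 0.830.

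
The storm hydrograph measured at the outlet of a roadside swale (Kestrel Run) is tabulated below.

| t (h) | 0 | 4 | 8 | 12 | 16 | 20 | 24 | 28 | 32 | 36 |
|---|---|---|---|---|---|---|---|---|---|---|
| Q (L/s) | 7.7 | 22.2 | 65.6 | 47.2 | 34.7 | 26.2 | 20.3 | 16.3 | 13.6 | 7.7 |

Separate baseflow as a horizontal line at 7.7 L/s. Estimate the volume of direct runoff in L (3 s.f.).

Direct-runoff ordinates (Q − Q_b): 0.0, 14.5, 57.9, 39.5, 27.0, 18.5, 12.6, 8.6, 5.9, 0.0 L/s.
ΣQ_DR = 184.5 L/s.
With Δt = 4 h = 14400 s, V = ΣQ_DR · Δt = 184.5 × 14400 = 2.66 × 10^6 L.

V ≈ 2.66 × 10^6 L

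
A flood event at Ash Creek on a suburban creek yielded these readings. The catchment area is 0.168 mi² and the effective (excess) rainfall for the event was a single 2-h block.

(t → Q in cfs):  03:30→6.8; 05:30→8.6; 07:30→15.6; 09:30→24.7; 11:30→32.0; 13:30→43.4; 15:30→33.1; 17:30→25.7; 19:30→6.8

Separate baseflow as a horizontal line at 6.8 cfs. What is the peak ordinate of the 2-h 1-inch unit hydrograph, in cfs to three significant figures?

Direct runoff: 0.0, 1.8, 8.8, 17.9, 25.2, 36.6, 26.3, 18.9, 0.0 cfs; ΣQ_DR = 135.5 cfs, peak = 36.6 cfs.
Runoff depth d = ΣQ_DR·Δt / A = 135.5 × 7200 / (0.168 mi²) = 2.500 in.
The 1-inch UH is the DRH scaled by (1 in)/d, so U_p = 36.6 × 1/2.500 = 14.6 cfs.

U_p ≈ 14.6 cfs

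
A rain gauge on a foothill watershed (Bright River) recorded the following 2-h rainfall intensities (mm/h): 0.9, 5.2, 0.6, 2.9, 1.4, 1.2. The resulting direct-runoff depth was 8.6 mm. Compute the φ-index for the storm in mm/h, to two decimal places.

φ ≈ 1.90 mm/h

Only the 2 blocks with intensity above φ contribute runoff: 5.2, 2.9 mm/h.
Σ(I−φ)·Δt = d  ⇒  (5.2+2.9 − 2φ)·2 = 8.6
φ = (8.100 − 8.6/2) / 2 = 1.90 mm/h.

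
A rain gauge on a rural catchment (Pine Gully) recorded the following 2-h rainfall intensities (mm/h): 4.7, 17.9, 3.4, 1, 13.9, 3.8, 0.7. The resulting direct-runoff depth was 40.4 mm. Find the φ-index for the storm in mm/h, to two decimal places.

Only the 2 blocks with intensity above φ contribute runoff: 17.9, 13.9 mm/h.
Σ(I−φ)·Δt = d  ⇒  (17.9+13.9 − 2φ)·2 = 40.4
φ = (31.80 − 40.4/2) / 2 = 5.80 mm/h.

φ ≈ 5.80 mm/h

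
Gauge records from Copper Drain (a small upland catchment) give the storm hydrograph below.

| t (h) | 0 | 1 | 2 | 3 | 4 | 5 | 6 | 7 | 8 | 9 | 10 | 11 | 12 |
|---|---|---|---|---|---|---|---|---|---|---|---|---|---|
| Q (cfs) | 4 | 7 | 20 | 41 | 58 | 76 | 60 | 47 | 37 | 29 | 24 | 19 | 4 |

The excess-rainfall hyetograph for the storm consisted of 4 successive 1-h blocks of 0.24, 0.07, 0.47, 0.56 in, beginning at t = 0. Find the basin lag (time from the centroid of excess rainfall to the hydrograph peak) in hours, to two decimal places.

t_L ≈ 2.49 h

Centroid of excess rainfall: t_c = Σ P_i·t̄_i / ΣP_i = 2.5075 h (block centres at 0.5, 1.5, 2.5, 3.5 h).
Hydrograph peak occurs at t = 5 h, so basin lag t_L = 5 − 2.5075 = 2.49 h.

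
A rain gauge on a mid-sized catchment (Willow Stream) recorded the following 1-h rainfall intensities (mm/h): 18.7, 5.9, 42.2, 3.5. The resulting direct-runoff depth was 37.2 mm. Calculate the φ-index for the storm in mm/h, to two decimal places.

φ ≈ 11.85 mm/h

Only the 2 blocks with intensity above φ contribute runoff: 18.7, 42.2 mm/h.
Σ(I−φ)·Δt = d  ⇒  (18.7+42.2 − 2φ)·1 = 37.2
φ = (60.90 − 37.2/1) / 2 = 11.85 mm/h.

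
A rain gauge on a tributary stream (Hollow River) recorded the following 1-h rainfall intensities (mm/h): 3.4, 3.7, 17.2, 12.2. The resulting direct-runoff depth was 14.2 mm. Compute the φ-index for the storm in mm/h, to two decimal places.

φ ≈ 7.60 mm/h

Only the 2 blocks with intensity above φ contribute runoff: 17.2, 12.2 mm/h.
Σ(I−φ)·Δt = d  ⇒  (17.2+12.2 − 2φ)·1 = 14.2
φ = (29.40 − 14.2/1) / 2 = 7.60 mm/h.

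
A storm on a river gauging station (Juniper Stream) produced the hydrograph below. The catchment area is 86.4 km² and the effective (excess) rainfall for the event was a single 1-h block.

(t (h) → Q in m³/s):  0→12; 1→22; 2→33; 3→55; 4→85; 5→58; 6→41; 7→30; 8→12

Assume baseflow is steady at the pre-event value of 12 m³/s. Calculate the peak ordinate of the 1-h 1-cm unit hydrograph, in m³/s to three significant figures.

U_p ≈ 73.0 m³/s

Direct runoff: 0.0, 10.0, 21.0, 43.0, 73.0, 46.0, 29.0, 18.0, 0.0 m³/s; ΣQ_DR = 240.0 m³/s, peak = 73.0 m³/s.
Runoff depth d = ΣQ_DR·Δt / A = 240.0 × 3600 / (86.4 km²) = 10.00 mm.
The 1-cm UH is the DRH scaled by (10 mm)/d, so U_p = 73.0 × 10/10.00 = 73.0 m³/s.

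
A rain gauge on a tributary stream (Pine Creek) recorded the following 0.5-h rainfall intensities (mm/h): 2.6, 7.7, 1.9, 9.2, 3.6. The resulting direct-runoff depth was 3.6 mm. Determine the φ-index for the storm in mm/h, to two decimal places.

φ ≈ 4.85 mm/h

Only the 2 blocks with intensity above φ contribute runoff: 7.7, 9.2 mm/h.
Σ(I−φ)·Δt = d  ⇒  (7.7+9.2 − 2φ)·0.5 = 3.6
φ = (16.90 − 3.6/0.5) / 2 = 4.85 mm/h.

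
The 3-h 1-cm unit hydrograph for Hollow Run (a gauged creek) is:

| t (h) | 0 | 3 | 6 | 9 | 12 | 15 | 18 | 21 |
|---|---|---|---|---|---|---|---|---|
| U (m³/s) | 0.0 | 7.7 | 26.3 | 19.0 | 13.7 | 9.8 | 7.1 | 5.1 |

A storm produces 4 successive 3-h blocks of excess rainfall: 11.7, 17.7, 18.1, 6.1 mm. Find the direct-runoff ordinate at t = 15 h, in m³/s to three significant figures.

By discrete convolution, Q_j = Σ (P_i / 10 mm) · U_{j−i}.
At t = 15 h (j=5): Q = (11.7/10)·9.8 + (17.7/10)·13.7 + (18.1/10)·19.0 + (6.1/10)·26.3 = 86.1 m³/s.

Q ≈ 86.1 m³/s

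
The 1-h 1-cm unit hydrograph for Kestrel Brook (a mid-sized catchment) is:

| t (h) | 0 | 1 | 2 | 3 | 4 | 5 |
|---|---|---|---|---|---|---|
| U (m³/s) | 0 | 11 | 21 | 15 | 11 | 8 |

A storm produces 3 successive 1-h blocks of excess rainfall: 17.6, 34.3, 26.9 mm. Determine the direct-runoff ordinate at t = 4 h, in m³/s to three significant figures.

By discrete convolution, Q_j = Σ (P_i / 10 mm) · U_{j−i}.
At t = 4 h (j=4): Q = (17.6/10)·11 + (34.3/10)·15 + (26.9/10)·21 = 127 m³/s.

Q ≈ 127 m³/s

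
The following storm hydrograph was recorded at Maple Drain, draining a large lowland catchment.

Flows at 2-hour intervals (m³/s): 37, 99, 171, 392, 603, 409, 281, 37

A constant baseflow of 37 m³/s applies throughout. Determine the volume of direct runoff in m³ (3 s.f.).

Direct-runoff ordinates (Q − Q_b): 0.0, 62.0, 134.0, 355.0, 566.0, 372.0, 244.0, 0.0 m³/s.
ΣQ_DR = 1733 m³/s.
With Δt = 2 h = 7200 s, V = ΣQ_DR · Δt = 1733 × 7200 = 1.25 × 10^7 m³.

V ≈ 1.25 × 10^7 m³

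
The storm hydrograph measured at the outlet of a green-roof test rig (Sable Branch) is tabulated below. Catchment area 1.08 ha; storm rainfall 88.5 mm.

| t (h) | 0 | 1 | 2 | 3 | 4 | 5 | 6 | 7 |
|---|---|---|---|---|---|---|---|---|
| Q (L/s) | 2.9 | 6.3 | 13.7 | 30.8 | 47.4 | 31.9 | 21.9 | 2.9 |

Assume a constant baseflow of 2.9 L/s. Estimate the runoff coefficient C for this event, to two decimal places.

ΣQ_DR = 134.6 L/s; V = ΣQ_DR·Δt = 4.846 × 10^5 L.
Runoff depth d = V / A = 44.87 mm.
C = d / P = 44.87 / 88.5 = 0.51.

C ≈ 0.51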